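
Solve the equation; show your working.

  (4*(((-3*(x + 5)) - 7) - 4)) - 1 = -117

Step 1. [(4*(((-3*(x + 5)) - 7) - 4)) - 1 = -117] add 1: x sits inside (… - 1). So sub: 4*(((-3*(x + 5)) - 7) - 4) = -116.
Step 2. [4*(((-3*(x + 5)) - 7) - 4) = -116] leading coefficient 4: divide by 4. So div: ((-3*(x + 5)) - 7) - 4 = -29.
Step 3. [((-3*(x + 5)) - 7) - 4 = -29] add 4: x sits inside (… - 4), so sub: (-3*(x + 5)) - 7 = -25.
Step 4. [(-3*(x + 5)) - 7 = -25] the outer -7 inverts by adding 7 ⇒ sub: -3*(x + 5) = -18.
Step 5. [-3*(x + 5) = -18] divide by the outer -3, so div: x + 5 = 6.
Step 6. [x + 5 = 6] the outer +5 inverts by subtracting 5, so sub: x = 1.

Answer: x ∈ {1}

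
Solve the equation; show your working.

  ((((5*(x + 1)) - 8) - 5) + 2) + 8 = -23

Step 1. [((((5*(x + 1)) - 8) - 5) + 2) + 8 = -23] the outer +8 inverts by subtracting 8 ⇒ sub: (((5*(x + 1)) - 8) - 5) + 2 = -31.
Step 2. [(((5*(x + 1)) - 8) - 5) + 2 = -31] +2 is outermost — subtract 2 both sides, so sub: ((5*(x + 1)) - 8) - 5 = -33.
Step 3. [((5*(x + 1)) - 8) - 5 = -33] 5 comes off first (add 5), so sub: (5*(x + 1)) - 8 = -28.
Step 4. [(5*(x + 1)) - 8 = -28] add 8: x sits inside (… - 8), so sub: 5*(x + 1) = -20.
Step 5. [5*(x + 1) = -20] 5 out front; divide by 5 ⇒ div: x + 1 = -4.
Step 6. [x + 1 = -4] peel the +1: subtract 1 from each side. So sub: x = -5.

Answer: x ∈ {-5}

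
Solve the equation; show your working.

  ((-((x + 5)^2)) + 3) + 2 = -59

Step 1. [((-((x + 5)^2)) + 3) + 2 = -59] the outer +2 inverts by subtracting 2. So sub: (-((x + 5)^2)) + 3 = -61.
Step 2. [(-((x + 5)^2)) + 3 = -61] +3 is outermost — subtract 3 both sides. So sub: -((x + 5)^2) = -64.
Step 3. [-((x + 5)^2) = -64] flip signs both sides, so neg: (x + 5)^2 = 64.
Step 4. [(x + 5)^2 = 64] LHS squared, RHS 64 ≥ 0: apply √ (±). So sqrt: x + 5 = 8 or -8.
Step 5. [x + 5 = 8 or -8] subtract 5: x sits inside (… + 5). So sub: x = 3 or -13.

Answer: x ∈ {-13, 3}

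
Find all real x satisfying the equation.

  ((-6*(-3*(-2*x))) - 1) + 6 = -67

Step 1. [((-6*(-3*(-2*x))) - 1) + 6 = -67] 6 comes off first (subtract 6), so sub: (-6*(-3*(-2*x))) - 1 = -73.
Step 2. [(-6*(-3*(-2*x))) - 1 = -73] 1 comes off first (add 1). So sub: -6*(-3*(-2*x)) = -72.
Step 3. [-6*(-3*(-2*x)) = -72] -6 out front; divide by -6. So div: -3*(-2*x) = 12.
Step 4. [-3*(-2*x) = 12] -3·(inner) — divide through by -3. So div: -2*x = -4.
Step 5. [-2*x = -4] leading coefficient -2: divide by -2. So div: x = 2.

Answer: x ∈ {2}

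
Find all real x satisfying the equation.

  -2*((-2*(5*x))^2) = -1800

Step 1. [-2*((-2*(5*x))^2) = -1800] -2·(inner) — divide through by -2, so div: (-2*(5*x))^2 = 900.
Step 2. [(-2*(5*x))^2 = 900] √ both sides: 900 ≥ 0 gives two branches ⇒ sqrt: -2*(5*x) = 30 or -30.
Step 3. [-2*(5*x) = 30 or -30] LHS = -2·(…); ÷-2 both sides ⇒ div: 5*x = -15 or 15.
Step 4. [5*x = -15 or 15] 5·(inner) — divide through by 5 ⇒ div: x = -3 or 3.

Answer: x ∈ {-3, 3}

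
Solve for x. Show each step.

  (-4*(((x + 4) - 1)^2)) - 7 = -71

Step 1. [(-4*(((x + 4) - 1)^2)) - 7 = -71] the outer -7 inverts by adding 7 ⇒ sub: -4*(((x + 4) - 1)^2) = -64.
Step 2. [-4*(((x + 4) - 1)^2) = -64] -4 out front; divide by -4. So div: ((x + 4) - 1)^2 = 16.
Step 3. [((x + 4) - 1)^2 = 16] √ both sides: 16 ≥ 0 gives two branches ⇒ sqrt: (x + 4) - 1 = 4 or -4.
Step 4. [(x + 4) - 1 = 4 or -4] 1 comes off first (add 1), so sub: x + 4 = 5 or -3.
Step 5. [x + 4 = 5 or -3] +4 is outermost — subtract 4 both sides, so sub: x = 1 or -7.

Answer: x ∈ {-7, 1}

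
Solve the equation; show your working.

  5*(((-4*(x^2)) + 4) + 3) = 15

Step 1. [5*(((-4*(x^2)) + 4) + 3) = 15] 5·(inner) — divide through by 5, so div: ((-4*(x^2)) + 4) + 3 = 3.
Step 2. [((-4*(x^2)) + 4) + 3 = 3] subtract 3: x sits inside (… + 3), so sub: (-4*(x^2)) + 4 = 0.
Step 3. [(-4*(x^2)) + 4 = 0] -4 divides every term; factor it out. So factor: (x^2) - 1 = 0.
Step 4. [(x^2) - 1 = 0] 1 comes off first (add 1), so sub: x^2 = 1.
Step 5. [x^2 = 1] √ both sides: 1 ≥ 0 gives two branches ⇒ sqrt: x = 1 or -1.

Answer: x ∈ {-1, 1}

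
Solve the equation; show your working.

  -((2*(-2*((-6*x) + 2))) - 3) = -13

Step 1. [-((2*(-2*((-6*x) + 2))) - 3) = -13] flip signs both sides ⇒ neg: (2*(-2*((-6*x) + 2))) - 3 = 13.
Step 2. [(2*(-2*((-6*x) + 2))) - 3 = 13] the outer -3 inverts by adding 3, so sub: 2*(-2*((-6*x) + 2)) = 16.
Step 3. [2*(-2*((-6*x) + 2)) = 16] LHS = 2·(…); ÷2 both sides ⇒ div: -2*((-6*x) + 2) = 8.
Step 4. [-2*((-6*x) + 2) = 8] -2 out front; divide by -2. So div: (-6*x) + 2 = -4.
Step 5. [(-6*x) + 2 = -4] peel the +2: subtract 2 from each side. So sub: -6*x = -6.
Step 6. [-6*x = -6] leading coefficient -6: divide by -6, so div: x = 1.

Answer: x ∈ {1}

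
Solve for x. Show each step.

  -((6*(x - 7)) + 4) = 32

Step 1. [-((6*(x - 7)) + 4) = 32] flip signs both sides ⇒ neg: (6*(x - 7)) + 4 = -32.
Step 2. [(6*(x - 7)) + 4 = -32] the outer +4 inverts by subtracting 4. So sub: 6*(x - 7) = -36.
Step 3. [6*(x - 7) = -36] 6 out front; divide by 6. So div: x - 7 = -6.
Step 4. [x - 7 = -6] add 7: x sits inside (… - 7) ⇒ sub: x = 1.

Answer: x ∈ {1}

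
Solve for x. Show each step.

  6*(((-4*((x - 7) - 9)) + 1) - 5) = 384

Step 1. [6*(((-4*((x - 7) - 9)) + 1) - 5) = 384] 6 out front; divide by 6, so div: ((-4*((x - 7) - 9)) + 1) - 5 = 64.
Step 2. [((-4*((x - 7) - 9)) + 1) - 5 = 64] 5 comes off first (add 5) ⇒ sub: (-4*((x - 7) - 9)) + 1 = 69.
Step 3. [(-4*((x - 7) - 9)) + 1 = 69] the outer +1 inverts by subtracting 1 ⇒ sub: -4*((x - 7) - 9) = 68.
Step 4. [-4*((x - 7) - 9) = 68] LHS = -4·(…); ÷-4 both sides ⇒ div: (x - 7) - 9 = -17.
Step 5. [(x - 7) - 9 = -17] -9 is outermost — add 9 both sides, so sub: x - 7 = -8.
Step 6. [x - 7 = -8] the outer -7 inverts by adding 7, so sub: x = -1.

Answer: x ∈ {-1}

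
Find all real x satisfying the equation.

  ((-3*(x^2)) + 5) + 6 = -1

Step 1. [((-3*(x^2)) + 5) + 6 = -1] 6 comes off first (subtract 6). So sub: (-3*(x^2)) + 5 = -7.
Step 2. [(-3*(x^2)) + 5 = -7] subtract 5: x sits inside (… + 5), so sub: -3*(x^2) = -12.
Step 3. [-3*(x^2) = -12] leading coefficient -3: divide by -3 ⇒ div: x^2 = 4.
Step 4. [x^2 = 4] √ both sides: 4 ≥ 0 gives two branches, so sqrt: x = 2 or -2.

Answer: x ∈ {-2, 2}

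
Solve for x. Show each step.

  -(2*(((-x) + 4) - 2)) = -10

Step 1. [-(2*(((-x) + 4) - 2)) = -10] leading − — multiply by −1 ⇒ neg: 2*(((-x) + 4) - 2) = 10.
Step 2. [2*(((-x) + 4) - 2) = 10] divide by the outer 2 ⇒ div: ((-x) + 4) - 2 = 5.
Step 3. [((-x) + 4) - 2 = 5] -2 is outermost — add 2 both sides, so sub: (-x) + 4 = 7.
Step 4. [(-x) + 4 = 7] peel the +4: subtract 4 from each side. So sub: -x = 3.
Step 5. [-x = 3] flip signs both sides ⇒ neg: x = -3.

Answer: x ∈ {-3}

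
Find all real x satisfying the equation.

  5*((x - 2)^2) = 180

Step 1. [5*((x - 2)^2) = 180] leading coefficient 5: divide by 5 ⇒ div: (x - 2)^2 = 36.
Step 2. [(x - 2)^2 = 36] LHS squared, RHS 36 ≥ 0: apply √ (±), so sqrt: x - 2 = 6 or -6.
Step 3. [x - 2 = 6 or -6] -2 is outermost — add 2 both sides, so sub: x = 8 or -4.

Answer: x ∈ {-4, 8}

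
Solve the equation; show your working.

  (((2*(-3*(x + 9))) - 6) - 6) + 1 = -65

Step 1. [(((2*(-3*(x + 9))) - 6) - 6) + 1 = -65] +1 is outermost — subtract 1 both sides ⇒ sub: ((2*(-3*(x + 9))) - 6) - 6 = -66.
Step 2. [((2*(-3*(x + 9))) - 6) - 6 = -66] the outer -6 inverts by adding 6 ⇒ sub: (2*(-3*(x + 9))) - 6 = -60.
Step 3. [(2*(-3*(x + 9))) - 6 = -60] the outer -6 inverts by adding 6, so sub: 2*(-3*(x + 9)) = -54.
Step 4. [2*(-3*(x + 9)) = -54] 2 out front; divide by 2, so div: -3*(x + 9) = -27.
Step 5. [-3*(x + 9) = -27] -3 out front; divide by -3 ⇒ div: x + 9 = 9.
Step 6. [x + 9 = 9] 9 comes off first (subtract 9) ⇒ sub: x = 0.

Answer: x ∈ {0}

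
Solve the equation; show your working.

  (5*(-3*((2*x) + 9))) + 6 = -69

Step 1. [(5*(-3*((2*x) + 9))) + 6 = -69] peel the +6: subtract 6 from each side, so sub: 5*(-3*((2*x) + 9)) = -75.
Step 2. [5*(-3*((2*x) + 9)) = -75] 5·(inner) — divide through by 5. So div: -3*((2*x) + 9) = -15.
Step 3. [-3*((2*x) + 9) = -15] divide by the outer -3 ⇒ div: (2*x) + 9 = 5.
Step 4. [(2*x) + 9 = 5] the outer +9 inverts by subtracting 9 ⇒ sub: 2*x = -4.
Step 5. [2*x = -4] 2 out front; divide by 2, so div: x = -2.

Answer: x ∈ {-2}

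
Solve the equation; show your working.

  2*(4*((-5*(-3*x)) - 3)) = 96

Step 1. [2*(4*((-5*(-3*x)) - 3)) = 96] 2·(inner) — divide through by 2. So div: 4*((-5*(-3*x)) - 3) = 48.
Step 2. [4*((-5*(-3*x)) - 3) = 48] divide by the outer 4. So div: (-5*(-3*x)) - 3 = 12.
Step 3. [(-5*(-3*x)) - 3 = 12] peel the -3: add 3 from each side ⇒ sub: -5*(-3*x) = 15.
Step 4. [-5*(-3*x) = 15] -5·(inner) — divide through by -5, so div: -3*x = -3.
Step 5. [-3*x = -3] LHS = -3·(…); ÷-3 both sides ⇒ div: x = 1.

Answer: x ∈ {1}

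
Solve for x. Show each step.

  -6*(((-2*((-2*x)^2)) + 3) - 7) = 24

Step 1. [-6*(((-2*((-2*x)^2)) + 3) - 7) = 24] LHS = -6·(…); ÷-6 both sides ⇒ div: ((-2*((-2*x)^2)) + 3) - 7 = -4.
Step 2. [((-2*((-2*x)^2)) + 3) - 7 = -4] add 7: x sits inside (… - 7). So sub: (-2*((-2*x)^2)) + 3 = 3.
Step 3. [(-2*((-2*x)^2)) + 3 = 3] +3 is outermost — subtract 3 both sides ⇒ sub: -2*((-2*x)^2) = 0.
Step 4. [-2*((-2*x)^2) = 0] leading coefficient -2: divide by -2 ⇒ div: (-2*x)^2 = 0.
Step 5. [(-2*x)^2 = 0] √ both sides: 0 ≥ 0 gives two branches. So sqrt: -2*x = 0.
Step 6. [-2*x = 0] -2 out front; divide by -2, so div: x = 0.

Answer: x ∈ {0}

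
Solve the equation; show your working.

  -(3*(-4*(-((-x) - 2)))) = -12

Step 1. [-(3*(-4*(-((-x) - 2)))) = -12] leading − — multiply by −1. So neg: 3*(-4*(-((-x) - 2))) = 12.
Step 2. [3*(-4*(-((-x) - 2))) = 12] divide by the outer 3. So div: -4*(-((-x) - 2)) = 4.
Step 3. [-4*(-((-x) - 2)) = 4] LHS = -4·(…); ÷-4 both sides ⇒ div: -((-x) - 2) = -1.
Step 4. [-((-x) - 2) = -1] flip signs both sides. So neg: (-x) - 2 = 1.
Step 5. [(-x) - 2 = 1] peel the -2: add 2 from each side, so sub: -x = 3.
Step 6. [-x = 3] flip signs both sides ⇒ neg: x = -3.

Answer: x ∈ {-3}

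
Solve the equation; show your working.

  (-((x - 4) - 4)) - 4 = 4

Step 1. [(-((x - 4) - 4)) - 4 = 4] add 4: x sits inside (… - 4). So sub: -((x - 4) - 4) = 8.
Step 2. [-((x - 4) - 4) = 8] LHS negated; negate both sides. So neg: (x - 4) - 4 = -8.
Step 3. [(x - 4) - 4 = -8] 4 comes off first (add 4). So sub: x - 4 = -4.
Step 4. [x - 4 = -4] -4 is outermost — add 4 both sides ⇒ sub: x = 0.

Answer: x ∈ {0}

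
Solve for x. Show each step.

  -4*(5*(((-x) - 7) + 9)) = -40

Step 1. [-4*(5*(((-x) - 7) + 9)) = -40] -4·(inner) — divide through by -4, so div: 5*(((-x) - 7) + 9) = 10.
Step 2. [5*(((-x) - 7) + 9) = 10] divide by the outer 5. So div: ((-x) - 7) + 9 = 2.
Step 3. [((-x) - 7) + 9 = 2] peel the +9: subtract 9 from each side, so sub: (-x) - 7 = -7.
Step 4. [(-x) - 7 = -7] the outer -7 inverts by adding 7, so sub: -x = 0.
Step 5. [-x = 0] leading − — multiply by −1, so neg: x = 0.

Answer: x ∈ {0}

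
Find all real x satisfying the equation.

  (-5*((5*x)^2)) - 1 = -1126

Step 1. [(-5*((5*x)^2)) - 1 = -1126] the outer -1 inverts by adding 1. So sub: -5*((5*x)^2) = -1125.
Step 2. [-5*((5*x)^2) = -1125] LHS = -5·(…); ÷-5 both sides. So div: (5*x)^2 = 225.
Step 3. [(5*x)^2 = 225] LHS squared, RHS 225 ≥ 0: apply √ (±), so sqrt: 5*x = 15 or -15.
Step 4. [5*x = 15 or -15] divide by the outer 5, so div: x = 3 or -3.

Answer: x ∈ {-3, 3}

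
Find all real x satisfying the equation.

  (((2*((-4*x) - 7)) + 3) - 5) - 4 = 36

Step 1. [(((2*((-4*x) - 7)) + 3) - 5) - 4 = 36] 4 comes off first (add 4), so sub: ((2*((-4*x) - 7)) + 3) - 5 = 40.
Step 2. [((2*((-4*x) - 7)) + 3) - 5 = 40] -5 is outermost — add 5 both sides, so sub: (2*((-4*x) - 7)) + 3 = 45.
Step 3. [(2*((-4*x) - 7)) + 3 = 45] subtract 3: x sits inside (… + 3) ⇒ sub: 2*((-4*x) - 7) = 42.
Step 4. [2*((-4*x) - 7) = 42] LHS = 2·(…); ÷2 both sides. So div: (-4*x) - 7 = 21.
Step 5. [(-4*x) - 7 = 21] the outer -7 inverts by adding 7, so sub: -4*x = 28.
Step 6. [-4*x = 28] divide by the outer -4. So div: x = -7.

Answer: x ∈ {-7}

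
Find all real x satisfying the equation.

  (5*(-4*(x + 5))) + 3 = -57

Step 1. [(5*(-4*(x + 5))) + 3 = -57] +3 is outermost — subtract 3 both sides ⇒ sub: 5*(-4*(x + 5)) = -60.
Step 2. [5*(-4*(x + 5)) = -60] LHS = 5·(…); ÷5 both sides ⇒ div: -4*(x + 5) = -12.
Step 3. [-4*(x + 5) = -12] LHS = -4·(…); ÷-4 both sides. So div: x + 5 = 3.
Step 4. [x + 5 = 3] subtract 5: x sits inside (… + 5), so sub: x = -2.

Answer: x ∈ {-2}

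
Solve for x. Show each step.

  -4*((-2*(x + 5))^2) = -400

Step 1. [-4*((-2*(x + 5))^2) = -400] LHS = -4·(…); ÷-4 both sides, so div: (-2*(x + 5))^2 = 100.
Step 2. [(-2*(x + 5))^2 = 100] 100 ≥ 0, LHS is (·)² — take ±√, so sqrt: -2*(x + 5) = 10 or -10.
Step 3. [-2*(x + 5) = 10 or -10] LHS = -2·(…); ÷-2 both sides ⇒ div: x + 5 = -5 or 5.
Step 4. [x + 5 = -5 or 5] subtract 5: x sits inside (… + 5), so sub: x = -10 or 0.

Answer: x ∈ {-10, 0}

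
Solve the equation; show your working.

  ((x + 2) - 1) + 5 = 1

Step 1. [((x + 2) - 1) + 5 = 1] +5 is outermost — subtract 5 both sides, so sub: (x + 2) - 1 = -4.
Step 2. [(x + 2) - 1 = -4] peel the -1: add 1 from each side ⇒ sub: x + 2 = -3.
Step 3. [x + 2 = -3] 2 comes off first (subtract 2) ⇒ sub: x = -5.

Answer: x ∈ {-5}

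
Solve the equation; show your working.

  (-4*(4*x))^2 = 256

Step 1. [(-4*(4*x))^2 = 256] 256 ≥ 0, LHS is (·)² — take ±√. So sqrt: -4*(4*x) = 16 or -16.
Step 2. [-4*(4*x) = 16 or -16] leading coefficient -4: divide by -4, so div: 4*x = -4 or 4.
Step 3. [4*x = -4 or 4] 4 out front; divide by 4 ⇒ div: x = -1 or 1.

Answer: x ∈ {-1, 1}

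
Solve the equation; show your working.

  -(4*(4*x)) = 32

Step 1. [-(4*(4*x)) = 32] leading − — multiply by −1 ⇒ neg: 4*(4*x) = -32.
Step 2. [4*(4*x) = -32] leading coefficient 4: divide by 4. So div: 4*x = -8.
Step 3. [4*x = -8] 4 out front; divide by 4, so div: x = -2.

Answer: x ∈ {-2}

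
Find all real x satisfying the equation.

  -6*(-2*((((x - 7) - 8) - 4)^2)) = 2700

Step 1. [-6*(-2*((((x - 7) - 8) - 4)^2)) = 2700] -6 out front; divide by -6. So div: -2*((((x - 7) - 8) - 4)^2) = -450.
Step 2. [-2*((((x - 7) - 8) - 4)^2) = -450] -2·(inner) — divide through by -2, so div: (((x - 7) - 8) - 4)^2 = 225.
Step 3. [(((x - 7) - 8) - 4)^2 = 225] √ both sides: 225 ≥ 0 gives two branches. So sqrt: ((x - 7) - 8) - 4 = 15 or -15.
Step 4. [((x - 7) - 8) - 4 = 15 or -15] peel the -4: add 4 from each side, so sub: (x - 7) - 8 = 19 or -11.
Step 5. [(x - 7) - 8 = 19 or -11] peel the -8: add 8 from each side. So sub: x - 7 = 27 or -3.
Step 6. [x - 7 = 27 or -3] add 7: x sits inside (… - 7) ⇒ sub: x = 34 or 4.

Answer: x ∈ {4, 34}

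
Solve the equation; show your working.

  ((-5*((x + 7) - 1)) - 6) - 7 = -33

Step 1. [((-5*((x + 7) - 1)) - 6) - 7 = -33] the outer -7 inverts by adding 7. So sub: (-5*((x + 7) - 1)) - 6 = -26.
Step 2. [(-5*((x + 7) - 1)) - 6 = -26] -6 is outermost — add 6 both sides ⇒ sub: -5*((x + 7) - 1) = -20.
Step 3. [-5*((x + 7) - 1) = -20] LHS = -5·(…); ÷-5 both sides. So div: (x + 7) - 1 = 4.
Step 4. [(x + 7) - 1 = 4] -1 is outermost — add 1 both sides ⇒ sub: x + 7 = 5.
Step 5. [x + 7 = 5] peel the +7: subtract 7 from each side. So sub: x = -2.

Answer: x ∈ {-2}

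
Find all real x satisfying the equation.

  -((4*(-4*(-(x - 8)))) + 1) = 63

Step 1. [-((4*(-4*(-(x - 8)))) + 1) = 63] LHS negated; negate both sides ⇒ neg: (4*(-4*(-(x - 8)))) + 1 = -63.
Step 2. [(4*(-4*(-(x - 8)))) + 1 = -63] subtract 1: x sits inside (… + 1), so sub: 4*(-4*(-(x - 8))) = -64.
Step 3. [4*(-4*(-(x - 8))) = -64] 4·(inner) — divide through by 4 ⇒ div: -4*(-(x - 8)) = -16.
Step 4. [-4*(-(x - 8)) = -16] divide by the outer -4. So div: -(x - 8) = 4.
Step 5. [-(x - 8) = 4] LHS negated; negate both sides, so neg: x - 8 = -4.
Step 6. [x - 8 = -4] the outer -8 inverts by adding 8. So sub: x = 4.

Answer: x ∈ {4}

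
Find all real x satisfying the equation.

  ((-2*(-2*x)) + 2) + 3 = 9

Step 1. [((-2*(-2*x)) + 2) + 3 = 9] 3 comes off first (subtract 3) ⇒ sub: (-2*(-2*x)) + 2 = 6.
Step 2. [(-2*(-2*x)) + 2 = 6] -2 | LHS and -2 | 6: pull -2 out, so factor: (-2*x) - 1 = -3.
Step 3. [(-2*x) - 1 = -3] peel the -1: add 1 from each side. So sub: -2*x = -2.
Step 4. [-2*x = -2] divide by the outer -2 ⇒ div: x = 1.

Answer: x ∈ {1}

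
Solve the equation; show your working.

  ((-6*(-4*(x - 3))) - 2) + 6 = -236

Step 1. [((-6*(-4*(x - 3))) - 2) + 6 = -236] subtract 6: x sits inside (… + 6). So sub: (-6*(-4*(x - 3))) - 2 = -242.
Step 2. [(-6*(-4*(x - 3))) - 2 = -242] the outer -2 inverts by adding 2, so sub: -6*(-4*(x - 3)) = -240.
Step 3. [-6*(-4*(x - 3)) = -240] LHS = -6·(…); ÷-6 both sides. So div: -4*(x - 3) = 40.
Step 4. [-4*(x - 3) = 40] leading coefficient -4: divide by -4, so div: x - 3 = -10.
Step 5. [x - 3 = -10] 3 comes off first (add 3) ⇒ sub: x = -7.

Answer: x ∈ {-7}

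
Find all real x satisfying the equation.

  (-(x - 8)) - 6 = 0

Step 1. [(-(x - 8)) - 6 = 0] peel the -6: add 6 from each side, so sub: -(x - 8) = 6.
Step 2. [-(x - 8) = 6] leading − — multiply by −1. So neg: x - 8 = -6.
Step 3. [x - 8 = -6] peel the -8: add 8 from each side. So sub: x = 2.

Answer: x ∈ {2}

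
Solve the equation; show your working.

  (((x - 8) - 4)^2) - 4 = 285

Step 1. [(((x - 8) - 4)^2) - 4 = 285] the outer -4 inverts by adding 4. So sub: ((x - 8) - 4)^2 = 289.
Step 2. [((x - 8) - 4)^2 = 289] √ both sides: 289 ≥ 0 gives two branches ⇒ sqrt: (x - 8) - 4 = 17 or -17.
Step 3. [(x - 8) - 4 = 17 or -17] 4 comes off first (add 4), so sub: x - 8 = 21 or -13.
Step 4. [x - 8 = 21 or -13] add 8: x sits inside (… - 8), so sub: x = 29 or -5.

Answer: x ∈ {-5, 29}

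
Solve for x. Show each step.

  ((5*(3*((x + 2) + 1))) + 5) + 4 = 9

Step 1. [((5*(3*((x + 2) + 1))) + 5) + 4 = 9] subtract 4: x sits inside (… + 4), so sub: (5*(3*((x + 2) + 1))) + 5 = 5.
Step 2. [(5*(3*((x + 2) + 1))) + 5 = 5] 5 | LHS and 5 | 5: pull 5 out, so factor: (3*((x + 2) + 1)) + 1 = 1.
Step 3. [(3*((x + 2) + 1)) + 1 = 1] subtract 1: x sits inside (… + 1), so sub: 3*((x + 2) + 1) = 0.
Step 4. [3*((x + 2) + 1) = 0] leading coefficient 3: divide by 3. So div: (x + 2) + 1 = 0.
Step 5. [(x + 2) + 1 = 0] the outer +1 inverts by subtracting 1. So sub: x + 2 = -1.
Step 6. [x + 2 = -1] +2 is outermost — subtract 2 both sides ⇒ sub: x = -3.

Answer: x ∈ {-3}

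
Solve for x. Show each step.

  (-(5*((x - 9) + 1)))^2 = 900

Step 1. [(-(5*((x - 9) + 1)))^2 = 900] LHS squared, RHS 900 ≥ 0: apply √ (±) ⇒ sqrt: -(5*((x - 9) + 1)) = 30 or -30.
Step 2. [-(5*((x - 9) + 1)) = 30 or -30] flip signs both sides, so neg: 5*((x - 9) + 1) = -30 or 30.
Step 3. [5*((x - 9) + 1) = -30 or 30] divide by the outer 5 ⇒ div: (x - 9) + 1 = -6 or 6.
Step 4. [(x - 9) + 1 = -6 or 6] 1 comes off first (subtract 1). So sub: x - 9 = -7 or 5.
Step 5. [x - 9 = -7 or 5] -9 is outermost — add 9 both sides ⇒ sub: x = 2 or 14.

Answer: x ∈ {2, 14}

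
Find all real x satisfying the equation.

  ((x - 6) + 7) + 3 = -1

Step 1. [((x - 6) + 7) + 3 = -1] peel the +3: subtract 3 from each side, so sub: (x - 6) + 7 = -4.
Step 2. [(x - 6) + 7 = -4] +7 is outermost — subtract 7 both sides ⇒ sub: x - 6 = -11.
Step 3. [x - 6 = -11] add 6: x sits inside (… - 6), so sub: x = -5.

Answer: x ∈ {-5}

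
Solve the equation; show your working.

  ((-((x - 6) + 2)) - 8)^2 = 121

Step 1. [((-((x - 6) + 2)) - 8)^2 = 121] LHS squared, RHS 121 ≥ 0: apply √ (±). So sqrt: (-((x - 6) + 2)) - 8 = 11 or -11.
Step 2. [(-((x - 6) + 2)) - 8 = 11 or -11] -8 is outermost — add 8 both sides, so sub: -((x - 6) + 2) = 19 or -3.
Step 3. [-((x - 6) + 2) = 19 or -3] flip signs both sides. So neg: (x - 6) + 2 = -19 or 3.
Step 4. [(x - 6) + 2 = -19 or 3] subtract 2: x sits inside (… + 2) ⇒ sub: x - 6 = -21 or 1.
Step 5. [x - 6 = -21 or 1] -6 is outermost — add 6 both sides, so sub: x = -15 or 7.

Answer: x ∈ {-15, 7}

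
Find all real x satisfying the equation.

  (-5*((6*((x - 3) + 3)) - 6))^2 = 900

Step 1. [(-5*((6*((x - 3) + 3)) - 6))^2 = 900] LHS squared, RHS 900 ≥ 0: apply √ (±). So sqrt: -5*((6*((x - 3) + 3)) - 6) = 30 or -30.
Step 2. [-5*((6*((x - 3) + 3)) - 6) = 30 or -30] -5·(inner) — divide through by -5. So div: (6*((x - 3) + 3)) - 6 = -6 or 6.
Step 3. [(6*((x - 3) + 3)) - 6 = -6 or 6] -6 is outermost — add 6 both sides. So sub: 6*((x - 3) + 3) = 0 or 12.
Step 4. [6*((x - 3) + 3) = 0 or 12] 6·(inner) — divide through by 6 ⇒ div: (x - 3) + 3 = 0 or 2.
Step 5. [(x - 3) + 3 = 0 or 2] subtract 3: x sits inside (… + 3). So sub: x - 3 = -3 or -1.
Step 6. [x - 3 = -3 or -1] the outer -3 inverts by adding 3 ⇒ sub: x = 0 or 2.

Answer: x ∈ {0, 2}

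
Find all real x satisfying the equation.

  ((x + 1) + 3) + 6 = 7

Step 1. [((x + 1) + 3) + 6 = 7] peel the +6: subtract 6 from each side, so sub: (x + 1) + 3 = 1.
Step 2. [(x + 1) + 3 = 1] the outer +3 inverts by subtracting 3. So sub: x + 1 = -2.
Step 3. [x + 1 = -2] +1 is outermost — subtract 1 both sides, so sub: x = -3.

Answer: x ∈ {-3}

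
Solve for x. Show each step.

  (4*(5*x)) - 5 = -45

Step 1. [(4*(5*x)) - 5 = -45] 5 comes off first (add 5) ⇒ sub: 4*(5*x) = -40.
Step 2. [4*(5*x) = -40] leading coefficient 4: divide by 4, so div: 5*x = -10.
Step 3. [5*x = -10] 5·(inner) — divide through by 5. So div: x = -2.

Answer: x ∈ {-2}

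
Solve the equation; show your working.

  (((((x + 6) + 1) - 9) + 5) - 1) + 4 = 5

Step 1. [(((((x + 6) + 1) - 9) + 5) - 1) + 4 = 5] subtract 4: x sits inside (… + 4). So sub: ((((x + 6) + 1) - 9) + 5) - 1 = 1.
Step 2. [((((x + 6) + 1) - 9) + 5) - 1 = 1] -1 is outermost — add 1 both sides ⇒ sub: (((x + 6) + 1) - 9) + 5 = 2.
Step 3. [(((x + 6) + 1) - 9) + 5 = 2] +5 is outermost — subtract 5 both sides ⇒ sub: ((x + 6) + 1) - 9 = -3.
Step 4. [((x + 6) + 1) - 9 = -3] -9 is outermost — add 9 both sides ⇒ sub: (x + 6) + 1 = 6.
Step 5. [(x + 6) + 1 = 6] +1 is outermost — subtract 1 both sides. So sub: x + 6 = 5.
Step 6. [x + 6 = 5] the outer +6 inverts by subtracting 6. So sub: x = -1.

Answer: x ∈ {-1}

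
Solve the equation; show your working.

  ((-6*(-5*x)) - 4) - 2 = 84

Step 1. [((-6*(-5*x)) - 4) - 2 = 84] add 2: x sits inside (… - 2) ⇒ sub: (-6*(-5*x)) - 4 = 86.
Step 2. [(-6*(-5*x)) - 4 = 86] peel the -4: add 4 from each side. So sub: -6*(-5*x) = 90.
Step 3. [-6*(-5*x) = 90] leading coefficient -6: divide by -6 ⇒ div: -5*x = -15.
Step 4. [-5*x = -15] LHS = -5·(…); ÷-5 both sides. So div: x = 3.

Answer: x ∈ {3}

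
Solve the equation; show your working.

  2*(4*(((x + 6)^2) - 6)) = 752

Step 1. [2*(4*(((x + 6)^2) - 6)) = 752] leading coefficient 2: divide by 2. So div: 4*(((x + 6)^2) - 6) = 376.
Step 2. [4*(((x + 6)^2) - 6) = 376] 4 out front; divide by 4, so div: ((x + 6)^2) - 6 = 94.
Step 3. [((x + 6)^2) - 6 = 94] 6 comes off first (add 6), so sub: (x + 6)^2 = 100.
Step 4. [(x + 6)^2 = 100] LHS squared, RHS 100 ≥ 0: apply √ (±). So sqrt: x + 6 = 10 or -10.
Step 5. [x + 6 = 10 or -10] 6 comes off first (subtract 6). So sub: x = 4 or -16.

Answer: x ∈ {-16, 4}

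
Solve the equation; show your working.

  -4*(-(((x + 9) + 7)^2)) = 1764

Step 1. [-4*(-(((x + 9) + 7)^2)) = 1764] -4·(inner) — divide through by -4. So div: -(((x + 9) + 7)^2) = -441.
Step 2. [-(((x + 9) + 7)^2) = -441] LHS negated; negate both sides ⇒ neg: ((x + 9) + 7)^2 = 441.
Step 3. [((x + 9) + 7)^2 = 441] √ both sides: 441 ≥ 0 gives two branches. So sqrt: (x + 9) + 7 = 21 or -21.
Step 4. [(x + 9) + 7 = 21 or -21] the outer +7 inverts by subtracting 7. So sub: x + 9 = 14 or -28.
Step 5. [x + 9 = 14 or -28] the outer +9 inverts by subtracting 9, so sub: x = 5 or -37.

Answer: x ∈ {-37, 5}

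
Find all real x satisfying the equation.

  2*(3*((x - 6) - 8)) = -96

Step 1. [2*(3*((x - 6) - 8)) = -96] divide by the outer 2 ⇒ div: 3*((x - 6) - 8) = -48.
Step 2. [3*((x - 6) - 8) = -48] 3·(inner) — divide through by 3, so div: (x - 6) - 8 = -16.
Step 3. [(x - 6) - 8 = -16] add 8: x sits inside (… - 8). So sub: x - 6 = -8.
Step 4. [x - 6 = -8] peel the -6: add 6 from each side, so sub: x = -2.

Answer: x ∈ {-2}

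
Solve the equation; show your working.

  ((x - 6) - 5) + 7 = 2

Step 1. [((x - 6) - 5) + 7 = 2] subtract 7: x sits inside (… + 7). So sub: (x - 6) - 5 = -5.
Step 2. [(x - 6) - 5 = -5] peel the -5: add 5 from each side ⇒ sub: x - 6 = 0.
Step 3. [x - 6 = 0] peel the -6: add 6 from each side ⇒ sub: x = 6.

Answer: x ∈ {6}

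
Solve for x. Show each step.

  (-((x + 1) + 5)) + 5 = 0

Step 1. [(-((x + 1) + 5)) + 5 = 0] the outer +5 inverts by subtracting 5. So sub: -((x + 1) + 5) = -5.
Step 2. [-((x + 1) + 5) = -5] leading − — multiply by −1 ⇒ neg: (x + 1) + 5 = 5.
Step 3. [(x + 1) + 5 = 5] +5 is outermost — subtract 5 both sides. So sub: x + 1 = 0.
Step 4. [x + 1 = 0] peel the +1: subtract 1 from each side ⇒ sub: x = -1.

Answer: x ∈ {-1}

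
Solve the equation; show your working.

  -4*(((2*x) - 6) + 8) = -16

Step 1. [-4*(((2*x) - 6) + 8) = -16] divide by the outer -4 ⇒ div: ((2*x) - 6) + 8 = 4.
Step 2. [((2*x) - 6) + 8 = 4] +8 is outermost — subtract 8 both sides, so sub: (2*x) - 6 = -4.
Step 3. [(2*x) - 6 = -4] 2 | LHS and 2 | -4: pull 2 out. So factor: x - 3 = -2.
Step 4. [x - 3 = -2] the outer -3 inverts by adding 3, so sub: x = 1.

Answer: x ∈ {1}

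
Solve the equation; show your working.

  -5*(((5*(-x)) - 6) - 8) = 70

Step 1. [-5*(((5*(-x)) - 6) - 8) = 70] LHS = -5·(…); ÷-5 both sides. So div: ((5*(-x)) - 6) - 8 = -14.
Step 2. [((5*(-x)) - 6) - 8 = -14] 8 comes off first (add 8), so sub: (5*(-x)) - 6 = -6.
Step 3. [(5*(-x)) - 6 = -6] peel the -6: add 6 from each side ⇒ sub: 5*(-x) = 0.
Step 4. [5*(-x) = 0] 5·(inner) — divide through by 5. So div: -x = 0.
Step 5. [-x = 0] leading − — multiply by −1, so neg: x = 0.

Answer: x ∈ {0}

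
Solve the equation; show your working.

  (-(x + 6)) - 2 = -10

Step 1. [(-(x + 6)) - 2 = -10] the outer -2 inverts by adding 2, so sub: -(x + 6) = -8.
Step 2. [-(x + 6) = -8] LHS negated; negate both sides ⇒ neg: x + 6 = 8.
Step 3. [x + 6 = 8] subtract 6: x sits inside (… + 6). So sub: x = 2.

Answer: x ∈ {2}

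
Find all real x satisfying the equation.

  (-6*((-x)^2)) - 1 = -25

Step 1. [(-6*((-x)^2)) - 1 = -25] 1 comes off first (add 1). So sub: -6*((-x)^2) = -24.
Step 2. [-6*((-x)^2) = -24] divide by the outer -6. So div: (-x)^2 = 4.
Step 3. [(-x)^2 = 4] √ both sides: 4 ≥ 0 gives two branches. So sqrt: -x = 2 or -2.
Step 4. [-x = 2 or -2] LHS negated; negate both sides ⇒ neg: x = -2 or 2.

Answer: x ∈ {-2, 2}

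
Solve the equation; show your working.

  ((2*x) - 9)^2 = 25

Step 1. [((2*x) - 9)^2 = 25] LHS squared, RHS 25 ≥ 0: apply √ (±). So sqrt: (2*x) - 9 = 5 or -5.
Step 2. [(2*x) - 9 = 5 or -5] the outer -9 inverts by adding 9, so sub: 2*x = 14 or 4.
Step 3. [2*x = 14 or 4] 2 out front; divide by 2. So div: x = 7 or 2.

Answer: x ∈ {2, 7}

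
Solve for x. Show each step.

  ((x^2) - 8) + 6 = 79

Step 1. [((x^2) - 8) + 6 = 79] peel the +6: subtract 6 from each side. So sub: (x^2) - 8 = 73.
Step 2. [(x^2) - 8 = 73] the outer -8 inverts by adding 8. So sub: x^2 = 81.
Step 3. [x^2 = 81] LHS squared, RHS 81 ≥ 0: apply √ (±), so sqrt: x = 9 or -9.

Answer: x ∈ {-9, 9}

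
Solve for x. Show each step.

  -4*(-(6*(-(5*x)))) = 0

Step 1. [-4*(-(6*(-(5*x)))) = 0] -4 out front; divide by -4. So div: -(6*(-(5*x))) = 0.
Step 2. [-(6*(-(5*x))) = 0] flip signs both sides. So neg: 6*(-(5*x)) = 0.
Step 3. [6*(-(5*x)) = 0] divide by the outer 6. So div: -(5*x) = 0.
Step 4. [-(5*x) = 0] flip signs both sides, so neg: 5*x = 0.
Step 5. [5*x = 0] 5·(inner) — divide through by 5 ⇒ div: x = 0.

Answer: x ∈ {0}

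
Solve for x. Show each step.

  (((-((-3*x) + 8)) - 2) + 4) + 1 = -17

Step 1. [(((-((-3*x) + 8)) - 2) + 4) + 1 = -17] +1 is outermost — subtract 1 both sides, so sub: ((-((-3*x) + 8)) - 2) + 4 = -18.
Step 2. [((-((-3*x) + 8)) - 2) + 4 = -18] +4 is outermost — subtract 4 both sides, so sub: (-((-3*x) + 8)) - 2 = -22.
Step 3. [(-((-3*x) + 8)) - 2 = -22] -2 is outermost — add 2 both sides ⇒ sub: -((-3*x) + 8) = -20.
Step 4. [-((-3*x) + 8) = -20] LHS negated; negate both sides. So neg: (-3*x) + 8 = 20.
Step 5. [(-3*x) + 8 = 20] +8 is outermost — subtract 8 both sides. So sub: -3*x = 12.
Step 6. [-3*x = 12] divide by the outer -3 ⇒ div: x = -4.

Answer: x ∈ {-4}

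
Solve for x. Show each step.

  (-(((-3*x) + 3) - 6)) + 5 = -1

Step 1. [(-(((-3*x) + 3) - 6)) + 5 = -1] peel the +5: subtract 5 from each side ⇒ sub: -(((-3*x) + 3) - 6) = -6.
Step 2. [-(((-3*x) + 3) - 6) = -6] leading − — multiply by −1, so neg: ((-3*x) + 3) - 6 = 6.
Step 3. [((-3*x) + 3) - 6 = 6] the outer -6 inverts by adding 6. So sub: (-3*x) + 3 = 12.
Step 4. [(-3*x) + 3 = 12] subtract 3: x sits inside (… + 3) ⇒ sub: -3*x = 9.
Step 5. [-3*x = 9] LHS = -3·(…); ÷-3 both sides, so div: x = -3.

Answer: x ∈ {-3}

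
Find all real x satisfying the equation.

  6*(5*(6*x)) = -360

Step 1. [6*(5*(6*x)) = -360] divide by the outer 6 ⇒ div: 5*(6*x) = -60.
Step 2. [5*(6*x) = -60] divide by the outer 5 ⇒ div: 6*x = -12.
Step 3. [6*x = -12] 6·(inner) — divide through by 6. So div: x = -2.

Answer: x ∈ {-2}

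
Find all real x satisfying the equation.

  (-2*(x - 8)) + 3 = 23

Step 1. [(-2*(x - 8)) + 3 = 23] the outer +3 inverts by subtracting 3 ⇒ sub: -2*(x - 8) = 20.
Step 2. [-2*(x - 8) = 20] -2·(inner) — divide through by -2, so div: x - 8 = -10.
Step 3. [x - 8 = -10] -8 is outermost — add 8 both sides. So sub: x = -2.

Answer: x ∈ {-2}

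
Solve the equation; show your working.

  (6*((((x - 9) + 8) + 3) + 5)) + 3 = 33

Step 1. [(6*((((x - 9) + 8) + 3) + 5)) + 3 = 33] the outer +3 inverts by subtracting 3, so sub: 6*((((x - 9) + 8) + 3) + 5) = 30.
Step 2. [6*((((x - 9) + 8) + 3) + 5) = 30] 6 out front; divide by 6, so div: (((x - 9) + 8) + 3) + 5 = 5.
Step 3. [(((x - 9) + 8) + 3) + 5 = 5] subtract 5: x sits inside (… + 5) ⇒ sub: ((x - 9) + 8) + 3 = 0.
Step 4. [((x - 9) + 8) + 3 = 0] subtract 3: x sits inside (… + 3) ⇒ sub: (x - 9) + 8 = -3.
Step 5. [(x - 9) + 8 = -3] +8 is outermost — subtract 8 both sides. So sub: x - 9 = -11.
Step 6. [x - 9 = -11] add 9: x sits inside (… - 9), so sub: x = -2.

Answer: x ∈ {-2}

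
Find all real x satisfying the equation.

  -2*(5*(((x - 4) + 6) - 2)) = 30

Step 1. [-2*(5*(((x - 4) + 6) - 2)) = 30] LHS = -2·(…); ÷-2 both sides ⇒ div: 5*(((x - 4) + 6) - 2) = -15.
Step 2. [5*(((x - 4) + 6) - 2) = -15] 5·(inner) — divide through by 5 ⇒ div: ((x - 4) + 6) - 2 = -3.
Step 3. [((x - 4) + 6) - 2 = -3] peel the -2: add 2 from each side ⇒ sub: (x - 4) + 6 = -1.
Step 4. [(x - 4) + 6 = -1] the outer +6 inverts by subtracting 6. So sub: x - 4 = -7.
Step 5. [x - 4 = -7] add 4: x sits inside (… - 4). So sub: x = -3.

Answer: x ∈ {-3}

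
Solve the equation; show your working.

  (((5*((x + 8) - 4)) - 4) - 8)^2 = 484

Step 1. [(((5*((x + 8) - 4)) - 4) - 8)^2 = 484] √ both sides: 484 ≥ 0 gives two branches. So sqrt: ((5*((x + 8) - 4)) - 4) - 8 = 22 or -22.
Step 2. [((5*((x + 8) - 4)) - 4) - 8 = 22 or -22] add 8: x sits inside (… - 8). So sub: (5*((x + 8) - 4)) - 4 = 30 or -14.
Step 3. [(5*((x + 8) - 4)) - 4 = 30 or -14] 4 comes off first (add 4), so sub: 5*((x + 8) - 4) = 34 or -10.
Step 4. [5*((x + 8) - 4) = 34 or -10] 5 out front; divide by 5, so div: (x + 8) - 4 = 34/5 or -2.
Step 5. [(x + 8) - 4 = 34/5 or -2] the outer -4 inverts by adding 4 ⇒ sub: x + 8 = 54/5 or 2.
Step 6. [x + 8 = 54/5 or 2] subtract 8: x sits inside (… + 8). So sub: x = 14/5 or -6.

Answer: x ∈ {-6, 14/5}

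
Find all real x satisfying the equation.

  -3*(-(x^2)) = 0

Step 1. [-3*(-(x^2)) = 0] LHS = -3·(…); ÷-3 both sides, so div: -(x^2) = 0.
Step 2. [-(x^2) = 0] flip signs both sides ⇒ neg: x^2 = 0.
Step 3. [x^2 = 0] LHS squared, RHS 0 ≥ 0: apply √ (±) ⇒ sqrt: x = 0.

Answer: x ∈ {0}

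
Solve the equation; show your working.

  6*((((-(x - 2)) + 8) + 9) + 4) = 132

Step 1. [6*((((-(x - 2)) + 8) + 9) + 4) = 132] leading coefficient 6: divide by 6, so div: (((-(x - 2)) + 8) + 9) + 4 = 22.
Step 2. [(((-(x - 2)) + 8) + 9) + 4 = 22] subtract 4: x sits inside (… + 4), so sub: ((-(x - 2)) + 8) + 9 = 18.
Step 3. [((-(x - 2)) + 8) + 9 = 18] the outer +9 inverts by subtracting 9, so sub: (-(x - 2)) + 8 = 9.
Step 4. [(-(x - 2)) + 8 = 9] 8 comes off first (subtract 8) ⇒ sub: -(x - 2) = 1.
Step 5. [-(x - 2) = 1] LHS negated; negate both sides ⇒ neg: x - 2 = -1.
Step 6. [x - 2 = -1] the outer -2 inverts by adding 2, so sub: x = 1.

Answer: x ∈ {1}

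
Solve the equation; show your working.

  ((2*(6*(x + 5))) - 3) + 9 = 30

Step 1. [((2*(6*(x + 5))) - 3) + 9 = 30] 9 comes off first (subtract 9). So sub: (2*(6*(x + 5))) - 3 = 21.
Step 2. [(2*(6*(x + 5))) - 3 = 21] peel the -3: add 3 from each side ⇒ sub: 2*(6*(x + 5)) = 24.
Step 3. [2*(6*(x + 5)) = 24] leading coefficient 2: divide by 2 ⇒ div: 6*(x + 5) = 12.
Step 4. [6*(x + 5) = 12] 6 out front; divide by 6 ⇒ div: x + 5 = 2.
Step 5. [x + 5 = 2] subtract 5: x sits inside (… + 5). So sub: x = -3.

Answer: x ∈ {-3}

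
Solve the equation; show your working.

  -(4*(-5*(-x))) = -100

Step 1. [-(4*(-5*(-x))) = -100] flip signs both sides, so neg: 4*(-5*(-x)) = 100.
Step 2. [4*(-5*(-x)) = 100] 4·(inner) — divide through by 4 ⇒ div: -5*(-x) = 25.
Step 3. [-5*(-x) = 25] divide by the outer -5. So div: -x = -5.
Step 4. [-x = -5] LHS negated; negate both sides, so neg: x = 5.

Answer: x ∈ {5}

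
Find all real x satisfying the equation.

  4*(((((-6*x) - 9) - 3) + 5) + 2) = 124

Step 1. [4*(((((-6*x) - 9) - 3) + 5) + 2) = 124] divide by the outer 4. So div: ((((-6*x) - 9) - 3) + 5) + 2 = 31.
Step 2. [((((-6*x) - 9) - 3) + 5) + 2 = 31] the outer +2 inverts by subtracting 2 ⇒ sub: (((-6*x) - 9) - 3) + 5 = 29.
Step 3. [(((-6*x) - 9) - 3) + 5 = 29] peel the +5: subtract 5 from each side ⇒ sub: ((-6*x) - 9) - 3 = 24.
Step 4. [((-6*x) - 9) - 3 = 24] add 3: x sits inside (… - 3) ⇒ sub: (-6*x) - 9 = 27.
Step 5. [(-6*x) - 9 = 27] the outer -9 inverts by adding 9, so sub: -6*x = 36.
Step 6. [-6*x = 36] -6·(inner) — divide through by -6 ⇒ div: x = -6.

Answer: x ∈ {-6}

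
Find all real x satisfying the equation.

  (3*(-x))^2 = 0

Step 1. [(3*(-x))^2 = 0] √ both sides: 0 ≥ 0 gives two branches ⇒ sqrt: 3*(-x) = 0.
Step 2. [3*(-x) = 0] 3·(inner) — divide through by 3 ⇒ div: -x = 0.
Step 3. [-x = 0] leading − — multiply by −1, so neg: x = 0.

Answer: x ∈ {0}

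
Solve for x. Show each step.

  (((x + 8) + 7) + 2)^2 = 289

Step 1. [(((x + 8) + 7) + 2)^2 = 289] √ both sides: 289 ≥ 0 gives two branches, so sqrt: ((x + 8) + 7) + 2 = 17 or -17.
Step 2. [((x + 8) + 7) + 2 = 17 or -17] the outer +2 inverts by subtracting 2 ⇒ sub: (x + 8) + 7 = 15 or -19.
Step 3. [(x + 8) + 7 = 15 or -19] peel the +7: subtract 7 from each side. So sub: x + 8 = 8 or -26.
Step 4. [x + 8 = 8 or -26] subtract 8: x sits inside (… + 8), so sub: x = 0 or -34.

Answer: x ∈ {-34, 0}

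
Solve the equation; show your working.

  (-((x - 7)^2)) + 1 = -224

Step 1. [(-((x - 7)^2)) + 1 = -224] peel the +1: subtract 1 from each side ⇒ sub: -((x - 7)^2) = -225.
Step 2. [-((x - 7)^2) = -225] LHS negated; negate both sides. So neg: (x - 7)^2 = 225.
Step 3. [(x - 7)^2 = 225] LHS squared, RHS 225 ≥ 0: apply √ (±) ⇒ sqrt: x - 7 = 15 or -15.
Step 4. [x - 7 = 15 or -15] -7 is outermost — add 7 both sides ⇒ sub: x = 22 or -8.

Answer: x ∈ {-8, 22}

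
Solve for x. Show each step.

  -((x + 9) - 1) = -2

Step 1. [-((x + 9) - 1) = -2] LHS negated; negate both sides, so neg: (x + 9) - 1 = 2.
Step 2. [(x + 9) - 1 = 2] peel the -1: add 1 from each side, so sub: x + 9 = 3.
Step 3. [x + 9 = 3] +9 is outermost — subtract 9 both sides ⇒ sub: x = -6.

Answer: x ∈ {-6}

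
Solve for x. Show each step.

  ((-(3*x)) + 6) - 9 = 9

Step 1. [((-(3*x)) + 6) - 9 = 9] peel the -9: add 9 from each side ⇒ sub: (-(3*x)) + 6 = 18.
Step 2. [(-(3*x)) + 6 = 18] +6 is outermost — subtract 6 both sides, so sub: -(3*x) = 12.
Step 3. [-(3*x) = 12] LHS negated; negate both sides ⇒ neg: 3*x = -12.
Step 4. [3*x = -12] LHS = 3·(…); ÷3 both sides. So div: x = -4.

Answer: x ∈ {-4}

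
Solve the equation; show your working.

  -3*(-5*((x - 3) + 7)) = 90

Step 1. [-3*(-5*((x - 3) + 7)) = 90] leading coefficient -3: divide by -3 ⇒ div: -5*((x - 3) + 7) = -30.
Step 2. [-5*((x - 3) + 7) = -30] -5·(inner) — divide through by -5, so div: (x - 3) + 7 = 6.
Step 3. [(x - 3) + 7 = 6] 7 comes off first (subtract 7), so sub: x - 3 = -1.
Step 4. [x - 3 = -1] -3 is outermost — add 3 both sides, so sub: x = 2.

Answer: x ∈ {2}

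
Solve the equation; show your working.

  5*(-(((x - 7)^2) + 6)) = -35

Step 1. [5*(-(((x - 7)^2) + 6)) = -35] divide by the outer 5, so div: -(((x - 7)^2) + 6) = -7.
Step 2. [-(((x - 7)^2) + 6) = -7] LHS negated; negate both sides ⇒ neg: ((x - 7)^2) + 6 = 7.
Step 3. [((x - 7)^2) + 6 = 7] 6 comes off first (subtract 6) ⇒ sub: (x - 7)^2 = 1.
Step 4. [(x - 7)^2 = 1] LHS squared, RHS 1 ≥ 0: apply √ (±), so sqrt: x - 7 = 1 or -1.
Step 5. [x - 7 = 1 or -1] peel the -7: add 7 from each side. So sub: x = 8 or 6.

Answer: x ∈ {6, 8}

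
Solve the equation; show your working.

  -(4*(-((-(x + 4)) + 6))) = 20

Step 1. [-(4*(-((-(x + 4)) + 6))) = 20] flip signs both sides ⇒ neg: 4*(-((-(x + 4)) + 6)) = -20.
Step 2. [4*(-((-(x + 4)) + 6)) = -20] 4 out front; divide by 4, so div: -((-(x + 4)) + 6) = -5.
Step 3. [-((-(x + 4)) + 6) = -5] leading − — multiply by −1 ⇒ neg: (-(x + 4)) + 6 = 5.
Step 4. [(-(x + 4)) + 6 = 5] the outer +6 inverts by subtracting 6. So sub: -(x + 4) = -1.
Step 5. [-(x + 4) = -1] flip signs both sides ⇒ neg: x + 4 = 1.
Step 6. [x + 4 = 1] subtract 4: x sits inside (… + 4). So sub: x = -3.

Answer: x ∈ {-3}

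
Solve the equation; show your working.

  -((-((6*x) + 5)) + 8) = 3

Step 1. [-((-((6*x) + 5)) + 8) = 3] LHS negated; negate both sides, so neg: (-((6*x) + 5)) + 8 = -3.
Step 2. [(-((6*x) + 5)) + 8 = -3] subtract 8: x sits inside (… + 8), so sub: -((6*x) + 5) = -11.
Step 3. [-((6*x) + 5) = -11] flip signs both sides, so neg: (6*x) + 5 = 11.
Step 4. [(6*x) + 5 = 11] peel the +5: subtract 5 from each side. So sub: 6*x = 6.
Step 5. [6*x = 6] leading coefficient 6: divide by 6 ⇒ div: x = 1.

Answer: x ∈ {1}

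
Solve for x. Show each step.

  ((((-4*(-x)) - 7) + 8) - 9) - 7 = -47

Step 1. [((((-4*(-x)) - 7) + 8) - 9) - 7 = -47] 7 comes off first (add 7), so sub: (((-4*(-x)) - 7) + 8) - 9 = -40.
Step 2. [(((-4*(-x)) - 7) + 8) - 9 = -40] add 9: x sits inside (… - 9) ⇒ sub: ((-4*(-x)) - 7) + 8 = -31.
Step 3. [((-4*(-x)) - 7) + 8 = -31] subtract 8: x sits inside (… + 8), so sub: (-4*(-x)) - 7 = -39.
Step 4. [(-4*(-x)) - 7 = -39] -7 is outermost — add 7 both sides ⇒ sub: -4*(-x) = -32.
Step 5. [-4*(-x) = -32] divide by the outer -4 ⇒ div: -x = 8.
Step 6. [-x = 8] leading − — multiply by −1, so neg: x = -8.

Answer: x ∈ {-8}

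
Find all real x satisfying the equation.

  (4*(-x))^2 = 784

Step 1. [(4*(-x))^2 = 784] 784 ≥ 0, LHS is (·)² — take ±√, so sqrt: 4*(-x) = 28 or -28.
Step 2. [4*(-x) = 28 or -28] 4·(inner) — divide through by 4. So div: -x = 7 or -7.
Step 3. [-x = 7 or -7] LHS negated; negate both sides ⇒ neg: x = -7 or 7.

Answer: x ∈ {-7, 7}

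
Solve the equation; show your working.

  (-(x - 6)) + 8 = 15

Step 1. [(-(x - 6)) + 8 = 15] 8 comes off first (subtract 8), so sub: -(x - 6) = 7.
Step 2. [-(x - 6) = 7] flip signs both sides, so neg: x - 6 = -7.
Step 3. [x - 6 = -7] peel the -6: add 6 from each side, so sub: x = -1.

Answer: x ∈ {-1}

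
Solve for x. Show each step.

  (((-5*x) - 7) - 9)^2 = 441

Step 1. [(((-5*x) - 7) - 9)^2 = 441] 441 ≥ 0, LHS is (·)² — take ±√. So sqrt: ((-5*x) - 7) - 9 = 21 or -21.
Step 2. [((-5*x) - 7) - 9 = 21 or -21] the outer -9 inverts by adding 9. So sub: (-5*x) - 7 = 30 or -12.
Step 3. [(-5*x) - 7 = 30 or -12] the outer -7 inverts by adding 7, so sub: -5*x = 37 or -5.
Step 4. [-5*x = 37 or -5] -5·(inner) — divide through by -5 ⇒ div: x = -37/5 or 1.

Answer: x ∈ {-37/5, 1}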